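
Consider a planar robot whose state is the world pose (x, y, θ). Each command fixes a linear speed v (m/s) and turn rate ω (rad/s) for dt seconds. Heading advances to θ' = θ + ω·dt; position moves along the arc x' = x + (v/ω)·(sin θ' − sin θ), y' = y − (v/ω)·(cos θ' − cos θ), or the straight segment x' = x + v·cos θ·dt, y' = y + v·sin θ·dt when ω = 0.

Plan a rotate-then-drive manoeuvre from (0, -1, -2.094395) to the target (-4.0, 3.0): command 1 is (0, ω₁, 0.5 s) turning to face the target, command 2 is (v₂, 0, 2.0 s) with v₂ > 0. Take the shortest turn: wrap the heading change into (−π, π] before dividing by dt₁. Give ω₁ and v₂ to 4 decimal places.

heading to target = atan2(3−-1, -4−0) = 2.3562
Δθ = wrap(2.3562 − -2.0944) = -1.8326; ω₁ = Δθ/dt₁ = -3.6652
distance = √((-4−0)² + (3−-1)²) = 5.6569; v₂ = distance/dt₂ = 2.8284

ω₁ = -3.6652, v₂ = 2.8284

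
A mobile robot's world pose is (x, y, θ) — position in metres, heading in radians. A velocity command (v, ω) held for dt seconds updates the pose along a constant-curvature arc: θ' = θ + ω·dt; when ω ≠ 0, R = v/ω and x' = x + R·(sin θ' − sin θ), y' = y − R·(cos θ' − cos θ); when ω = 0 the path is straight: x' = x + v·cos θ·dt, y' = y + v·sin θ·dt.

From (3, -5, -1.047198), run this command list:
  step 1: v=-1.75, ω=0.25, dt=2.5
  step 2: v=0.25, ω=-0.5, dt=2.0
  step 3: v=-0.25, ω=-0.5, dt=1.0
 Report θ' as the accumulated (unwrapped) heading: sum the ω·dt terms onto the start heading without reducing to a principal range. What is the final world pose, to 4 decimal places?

step 1: θ'=-0.4222 (R=-7.0000) → pose (-0.1938, -2.1147, -0.4222)
step 2: θ'=-1.4222 (R=-0.5000) → pose (0.0958, -2.4967, -1.4222)
step 3: θ'=-1.9222 (R=0.5000) → pose (0.1208, -2.2506, -1.9222)

(0.1208, -2.2506, -1.9222)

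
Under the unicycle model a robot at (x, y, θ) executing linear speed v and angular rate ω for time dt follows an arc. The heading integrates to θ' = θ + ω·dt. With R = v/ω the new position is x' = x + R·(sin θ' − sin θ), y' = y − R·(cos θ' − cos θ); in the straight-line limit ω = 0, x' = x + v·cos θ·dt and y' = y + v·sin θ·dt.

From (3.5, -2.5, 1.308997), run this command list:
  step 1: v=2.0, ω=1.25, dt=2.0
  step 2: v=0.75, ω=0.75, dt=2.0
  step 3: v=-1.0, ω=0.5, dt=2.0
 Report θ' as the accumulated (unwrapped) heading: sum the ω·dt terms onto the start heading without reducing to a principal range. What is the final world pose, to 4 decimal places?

step 1: θ'=3.8090 (R=1.6000) → pose (0.9642, -0.8292, 3.8090)
step 2: θ'=5.3090 (R=1.0000) → pose (0.7559, -2.1765, 5.3090)
step 3: θ'=6.3090 (R=-2.0000) → pose (-0.9502, -1.3008, 6.3090)

(-0.9502, -1.3008, 6.3090)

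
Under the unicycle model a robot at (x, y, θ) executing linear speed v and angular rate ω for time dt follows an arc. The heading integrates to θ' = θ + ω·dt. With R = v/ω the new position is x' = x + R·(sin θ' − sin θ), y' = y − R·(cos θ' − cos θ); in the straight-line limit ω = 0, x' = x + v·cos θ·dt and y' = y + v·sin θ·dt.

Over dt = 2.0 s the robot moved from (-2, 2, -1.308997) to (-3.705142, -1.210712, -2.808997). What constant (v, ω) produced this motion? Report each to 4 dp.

Δθ = -2.808997 − -1.308997 = -1.500000
ω = Δθ/dt = -1.500000/2.0 = -0.7500
R = −Δy/(cos θ' − cos θ) = -2.6667
v = R·ω = -2.6667·-0.7500 = 2.0000

v = 2.0000, ω = -0.7500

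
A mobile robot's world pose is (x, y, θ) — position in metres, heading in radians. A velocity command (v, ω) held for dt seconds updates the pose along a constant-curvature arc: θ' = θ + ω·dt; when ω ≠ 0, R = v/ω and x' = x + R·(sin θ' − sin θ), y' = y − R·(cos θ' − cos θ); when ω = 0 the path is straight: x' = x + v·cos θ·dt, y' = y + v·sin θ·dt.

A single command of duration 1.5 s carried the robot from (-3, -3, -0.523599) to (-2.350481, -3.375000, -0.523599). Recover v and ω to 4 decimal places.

Δθ = -0.523599 − -0.523599 = 0.000000
ω = Δθ/dt = 0.000000/1.5 = 0.0000
ω = 0 → v = (Δx·cos θ + Δy·sin θ)/dt = 0.5000

v = 0.5000, ω = 0.0000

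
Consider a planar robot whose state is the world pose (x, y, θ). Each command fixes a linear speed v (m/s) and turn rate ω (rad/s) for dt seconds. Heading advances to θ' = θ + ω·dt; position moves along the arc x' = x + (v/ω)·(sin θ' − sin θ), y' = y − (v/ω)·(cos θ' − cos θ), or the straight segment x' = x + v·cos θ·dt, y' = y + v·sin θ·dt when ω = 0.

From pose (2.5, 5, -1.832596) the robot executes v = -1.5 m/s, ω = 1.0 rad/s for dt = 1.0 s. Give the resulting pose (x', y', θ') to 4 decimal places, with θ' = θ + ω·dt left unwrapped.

θ' = -1.8326 + 1.0·1.0 = -0.8326
R = v/ω = -1.5/1.0 = -1.5000
x' = 2.5 + -1.5000·(sin -0.8326 − sin -1.8326) = 2.1606
y' = 5 − -1.5000·(cos -0.8326 − cos -1.8326) = 6.3977

(2.1606, 6.3977, -0.8326)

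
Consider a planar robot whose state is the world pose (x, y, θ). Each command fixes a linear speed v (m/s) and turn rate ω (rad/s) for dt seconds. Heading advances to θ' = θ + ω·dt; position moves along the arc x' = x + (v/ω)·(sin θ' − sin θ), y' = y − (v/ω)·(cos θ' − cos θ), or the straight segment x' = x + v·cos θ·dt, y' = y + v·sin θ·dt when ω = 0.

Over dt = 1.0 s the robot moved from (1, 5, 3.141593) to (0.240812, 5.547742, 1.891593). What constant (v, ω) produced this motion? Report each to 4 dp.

v = 1.0000, ω = -1.2500

Δθ = 1.891593 − 3.141593 = -1.250000
ω = Δθ/dt = -1.250000/1.0 = -1.2500
R = Δx/(sin θ' − sin θ) = -0.8000
v = R·ω = -0.8000·-1.2500 = 1.0000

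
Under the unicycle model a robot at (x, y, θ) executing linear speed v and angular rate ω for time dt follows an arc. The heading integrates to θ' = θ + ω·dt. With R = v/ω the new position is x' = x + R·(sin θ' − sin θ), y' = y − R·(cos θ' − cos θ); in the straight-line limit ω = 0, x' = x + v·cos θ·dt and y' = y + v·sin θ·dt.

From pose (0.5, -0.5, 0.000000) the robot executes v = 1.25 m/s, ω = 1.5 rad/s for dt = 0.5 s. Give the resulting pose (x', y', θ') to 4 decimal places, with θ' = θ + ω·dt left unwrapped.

θ' = 0.0000 + 1.5·0.5 = 0.7500
R = v/ω = 1.25/1.5 = 0.8333
x' = 0.5 + 0.8333·(sin 0.7500 − sin 0.0000) = 1.0680
y' = -0.5 − 0.8333·(cos 0.7500 − cos 0.0000) = -0.2764

(1.0680, -0.2764, 0.7500)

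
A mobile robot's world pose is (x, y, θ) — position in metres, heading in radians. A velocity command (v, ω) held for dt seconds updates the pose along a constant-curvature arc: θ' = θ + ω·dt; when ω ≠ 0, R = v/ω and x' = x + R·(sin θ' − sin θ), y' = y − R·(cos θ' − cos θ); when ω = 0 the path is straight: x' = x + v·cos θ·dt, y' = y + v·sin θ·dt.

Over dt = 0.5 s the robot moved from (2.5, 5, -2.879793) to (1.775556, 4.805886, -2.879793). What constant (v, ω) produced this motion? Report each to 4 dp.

v = 1.5000, ω = 0.0000

Δθ = -2.879793 − -2.879793 = 0.000000
ω = Δθ/dt = 0.000000/0.5 = 0.0000
ω = 0 → v = (Δx·cos θ + Δy·sin θ)/dt = 1.5000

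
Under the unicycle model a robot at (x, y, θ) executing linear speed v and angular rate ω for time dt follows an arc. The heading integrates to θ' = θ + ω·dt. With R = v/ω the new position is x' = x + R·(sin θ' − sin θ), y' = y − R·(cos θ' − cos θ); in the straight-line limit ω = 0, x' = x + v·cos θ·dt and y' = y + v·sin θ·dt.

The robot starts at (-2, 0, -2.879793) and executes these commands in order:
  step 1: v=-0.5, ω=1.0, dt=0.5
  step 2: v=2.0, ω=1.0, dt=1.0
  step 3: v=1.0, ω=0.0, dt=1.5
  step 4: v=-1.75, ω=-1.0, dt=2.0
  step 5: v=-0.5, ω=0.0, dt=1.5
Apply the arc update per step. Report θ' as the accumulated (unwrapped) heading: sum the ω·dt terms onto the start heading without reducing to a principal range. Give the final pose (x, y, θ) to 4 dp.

step 1: θ'=-2.3798 (R=-0.5000) → pose (-1.7843, 0.1212, -2.3798)
step 2: θ'=-1.3798 (R=2.0000) → pose (-2.3675, -1.7057, -1.3798)
step 3: θ'=-1.3798 (straight) → pose (-2.0827, -3.1784, -1.3798)
step 4: θ'=-3.3798 (R=1.7500) → pose (0.0484, -1.1456, -3.3798)
step 5: θ'=-3.3798 (straight) → pose (0.7772, -1.3226, -3.3798)

(0.7772, -1.3226, -3.3798)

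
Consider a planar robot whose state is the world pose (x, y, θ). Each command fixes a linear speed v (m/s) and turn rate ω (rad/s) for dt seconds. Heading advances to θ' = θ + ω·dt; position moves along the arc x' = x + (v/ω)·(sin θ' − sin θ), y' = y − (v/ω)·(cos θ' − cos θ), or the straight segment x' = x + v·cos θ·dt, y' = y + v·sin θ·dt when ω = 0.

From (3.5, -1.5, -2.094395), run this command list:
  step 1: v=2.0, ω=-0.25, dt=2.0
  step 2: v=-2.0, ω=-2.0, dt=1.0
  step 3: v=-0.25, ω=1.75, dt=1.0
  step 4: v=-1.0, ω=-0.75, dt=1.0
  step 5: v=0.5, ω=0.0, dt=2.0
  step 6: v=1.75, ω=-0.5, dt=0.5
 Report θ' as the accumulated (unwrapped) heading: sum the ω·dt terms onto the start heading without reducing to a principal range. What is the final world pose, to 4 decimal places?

step 1: θ'=-2.5944 (R=-8.0000) → pose (0.7342, -4.3319, -2.5944)
step 2: θ'=-4.5944 (R=1.0000) → pose (2.2475, -5.0682, -4.5944)
step 3: θ'=-2.8444 (R=-0.1429) → pose (2.4312, -5.1879, -2.8444)
step 4: θ'=-3.5944 (R=1.3333) → pose (3.4050, -5.2638, -3.5944)
step 5: θ'=-3.5944 (straight) → pose (2.5058, -4.8264, -3.5944)
step 6: θ'=-3.8444 (R=-3.5000) → pose (1.7747, -4.3497, -3.8444)

(1.7747, -4.3497, -3.8444)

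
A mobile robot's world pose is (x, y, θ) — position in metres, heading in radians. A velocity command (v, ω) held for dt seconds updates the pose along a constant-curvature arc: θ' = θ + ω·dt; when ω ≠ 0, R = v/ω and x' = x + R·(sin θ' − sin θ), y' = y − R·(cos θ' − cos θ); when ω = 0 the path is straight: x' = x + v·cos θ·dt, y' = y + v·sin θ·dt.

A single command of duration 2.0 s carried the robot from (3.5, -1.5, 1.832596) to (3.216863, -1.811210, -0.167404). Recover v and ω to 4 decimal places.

v = -0.2500, ω = -1.0000

Δθ = -0.167404 − 1.832596 = -2.000000
ω = Δθ/dt = -2.000000/2.0 = -1.0000
R = −Δy/(cos θ' − cos θ) = 0.2500
v = R·ω = 0.2500·-1.0000 = -0.2500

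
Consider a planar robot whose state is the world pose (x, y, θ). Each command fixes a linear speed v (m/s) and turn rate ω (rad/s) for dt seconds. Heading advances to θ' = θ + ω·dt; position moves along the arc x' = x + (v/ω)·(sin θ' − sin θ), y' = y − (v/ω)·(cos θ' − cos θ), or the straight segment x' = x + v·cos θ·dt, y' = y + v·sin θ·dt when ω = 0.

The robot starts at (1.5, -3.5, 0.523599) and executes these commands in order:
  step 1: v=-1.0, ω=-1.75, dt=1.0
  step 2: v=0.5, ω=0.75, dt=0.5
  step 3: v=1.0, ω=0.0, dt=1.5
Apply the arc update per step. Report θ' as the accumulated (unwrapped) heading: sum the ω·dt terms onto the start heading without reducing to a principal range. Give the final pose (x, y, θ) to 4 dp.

(1.7909, -4.5406, -0.8514)

step 1: θ'=-1.2264 (R=0.5714) → pose (0.6764, -3.1981, -1.2264)
step 2: θ'=-0.8514 (R=0.6667) → pose (0.8025, -3.4123, -0.8514)
step 3: θ'=-0.8514 (straight) → pose (1.7909, -4.5406, -0.8514)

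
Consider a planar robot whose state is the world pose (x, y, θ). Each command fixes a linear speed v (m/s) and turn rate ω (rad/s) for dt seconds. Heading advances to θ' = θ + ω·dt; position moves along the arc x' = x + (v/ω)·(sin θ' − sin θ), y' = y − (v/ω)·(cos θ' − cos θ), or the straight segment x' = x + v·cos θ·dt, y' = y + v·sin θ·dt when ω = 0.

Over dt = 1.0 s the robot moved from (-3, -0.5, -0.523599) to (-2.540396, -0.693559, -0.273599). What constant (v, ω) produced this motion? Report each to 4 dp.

v = 0.5000, ω = 0.2500

Δθ = -0.273599 − -0.523599 = 0.250000
ω = Δθ/dt = 0.250000/1.0 = 0.2500
R = Δx/(sin θ' − sin θ) = 2.0000
v = R·ω = 2.0000·0.2500 = 0.5000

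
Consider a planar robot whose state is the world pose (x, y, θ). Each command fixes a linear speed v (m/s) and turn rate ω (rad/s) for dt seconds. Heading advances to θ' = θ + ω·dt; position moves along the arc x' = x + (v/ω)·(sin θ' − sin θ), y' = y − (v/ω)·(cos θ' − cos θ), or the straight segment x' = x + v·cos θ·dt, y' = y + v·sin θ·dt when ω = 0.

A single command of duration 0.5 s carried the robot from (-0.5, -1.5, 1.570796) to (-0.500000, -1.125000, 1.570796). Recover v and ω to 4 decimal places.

v = 0.7500, ω = 0.0000

Δθ = 1.570796 − 1.570796 = 0.000000
ω = Δθ/dt = 0.000000/0.5 = 0.0000
ω = 0 → v = (Δx·cos θ + Δy·sin θ)/dt = 0.7500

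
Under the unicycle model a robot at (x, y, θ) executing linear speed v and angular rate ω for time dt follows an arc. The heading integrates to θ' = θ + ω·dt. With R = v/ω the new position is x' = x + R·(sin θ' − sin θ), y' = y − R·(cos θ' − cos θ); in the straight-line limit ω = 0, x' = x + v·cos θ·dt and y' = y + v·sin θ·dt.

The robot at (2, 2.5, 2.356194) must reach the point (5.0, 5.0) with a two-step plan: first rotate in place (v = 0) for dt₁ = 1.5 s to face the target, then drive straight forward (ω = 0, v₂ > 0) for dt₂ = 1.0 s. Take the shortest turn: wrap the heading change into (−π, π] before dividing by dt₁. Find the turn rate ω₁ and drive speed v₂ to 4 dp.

ω₁ = -1.1076, v₂ = 3.9051

heading to target = atan2(5−2.5, 5−2) = 0.6947
Δθ = wrap(0.6947 − 2.3562) = -1.6615; ω₁ = Δθ/dt₁ = -1.1076
distance = √((5−2)² + (5−2.5)²) = 3.9051; v₂ = distance/dt₂ = 3.9051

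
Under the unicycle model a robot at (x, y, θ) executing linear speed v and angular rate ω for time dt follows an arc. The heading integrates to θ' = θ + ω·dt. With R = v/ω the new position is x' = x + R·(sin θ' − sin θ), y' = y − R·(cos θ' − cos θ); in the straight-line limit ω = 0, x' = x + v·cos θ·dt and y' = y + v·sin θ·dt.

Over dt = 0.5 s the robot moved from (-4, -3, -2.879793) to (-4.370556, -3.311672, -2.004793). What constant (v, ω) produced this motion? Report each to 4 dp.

Δθ = -2.004793 − -2.879793 = 0.875000
ω = Δθ/dt = 0.875000/0.5 = 1.7500
R = Δx/(sin θ' − sin θ) = 0.5714
v = R·ω = 0.5714·1.7500 = 1.0000

v = 1.0000, ω = 1.7500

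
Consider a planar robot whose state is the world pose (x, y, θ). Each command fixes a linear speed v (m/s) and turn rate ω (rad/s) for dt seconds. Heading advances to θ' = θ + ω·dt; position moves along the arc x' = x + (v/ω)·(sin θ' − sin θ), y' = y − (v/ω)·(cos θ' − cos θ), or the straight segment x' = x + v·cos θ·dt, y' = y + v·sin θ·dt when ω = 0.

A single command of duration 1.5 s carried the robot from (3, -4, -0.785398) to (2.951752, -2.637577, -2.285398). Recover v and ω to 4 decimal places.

v = -1.0000, ω = -1.0000

Δθ = -2.285398 − -0.785398 = -1.500000
ω = Δθ/dt = -1.500000/1.5 = -1.0000
R = −Δy/(cos θ' − cos θ) = 1.0000
v = R·ω = 1.0000·-1.0000 = -1.0000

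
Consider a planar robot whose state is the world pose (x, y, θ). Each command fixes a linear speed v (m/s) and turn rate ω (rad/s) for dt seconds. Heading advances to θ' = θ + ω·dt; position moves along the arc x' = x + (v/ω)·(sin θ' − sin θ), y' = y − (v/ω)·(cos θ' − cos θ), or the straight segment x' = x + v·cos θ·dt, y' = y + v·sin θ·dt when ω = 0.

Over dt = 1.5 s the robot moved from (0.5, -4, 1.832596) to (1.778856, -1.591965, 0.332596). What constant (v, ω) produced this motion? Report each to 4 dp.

Δθ = 0.332596 − 1.832596 = -1.500000
ω = Δθ/dt = -1.500000/1.5 = -1.0000
R = −Δy/(cos θ' − cos θ) = -2.0000
v = R·ω = -2.0000·-1.0000 = 2.0000

v = 2.0000, ω = -1.0000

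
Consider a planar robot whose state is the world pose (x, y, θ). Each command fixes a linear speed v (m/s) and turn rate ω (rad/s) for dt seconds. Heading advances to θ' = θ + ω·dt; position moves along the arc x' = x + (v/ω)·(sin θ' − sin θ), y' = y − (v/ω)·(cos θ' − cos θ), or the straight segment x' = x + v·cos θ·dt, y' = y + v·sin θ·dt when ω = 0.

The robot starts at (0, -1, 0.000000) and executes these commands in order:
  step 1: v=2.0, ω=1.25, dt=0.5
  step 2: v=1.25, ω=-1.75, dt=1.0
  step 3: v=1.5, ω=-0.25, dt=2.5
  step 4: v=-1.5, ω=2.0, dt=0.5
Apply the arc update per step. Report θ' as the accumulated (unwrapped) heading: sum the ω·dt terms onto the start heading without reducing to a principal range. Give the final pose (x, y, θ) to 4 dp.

step 1: θ'=0.6250 (R=1.6000) → pose (0.9362, -0.6975, 0.6250)
step 2: θ'=-1.1250 (R=-0.7143) → pose (1.9986, -0.9688, -1.1250)
step 3: θ'=-1.7500 (R=-6.0000) → pose (2.4889, -4.6254, -1.7500)
step 4: θ'=-0.7500 (R=-0.7500) → pose (2.2621, -3.9429, -0.7500)

(2.2621, -3.9429, -0.7500)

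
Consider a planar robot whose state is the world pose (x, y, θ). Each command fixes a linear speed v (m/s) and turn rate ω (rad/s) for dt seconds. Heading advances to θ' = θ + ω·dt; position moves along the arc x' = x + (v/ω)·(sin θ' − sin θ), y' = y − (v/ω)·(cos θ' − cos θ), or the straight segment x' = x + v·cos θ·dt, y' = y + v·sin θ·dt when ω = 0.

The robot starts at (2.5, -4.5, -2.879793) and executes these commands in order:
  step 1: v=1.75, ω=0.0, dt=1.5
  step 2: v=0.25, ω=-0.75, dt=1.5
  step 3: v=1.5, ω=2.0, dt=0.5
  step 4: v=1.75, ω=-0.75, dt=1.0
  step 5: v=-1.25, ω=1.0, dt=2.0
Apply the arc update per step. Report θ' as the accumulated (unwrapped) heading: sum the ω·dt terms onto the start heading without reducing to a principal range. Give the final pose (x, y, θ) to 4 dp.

step 1: θ'=-2.8798 (straight) → pose (-0.0356, -5.1794, -2.8798)
step 2: θ'=-4.0048 (R=-0.3333) → pose (-0.3751, -5.0741, -4.0048)
step 3: θ'=-3.0048 (R=0.7500) → pose (-1.0474, -4.8186, -3.0048)
step 4: θ'=-3.7548 (R=-2.3333) → pose (-2.7084, -4.4153, -3.7548)
step 5: θ'=-1.7548 (R=-1.2500) → pose (-0.7601, -3.6217, -1.7548)

(-0.7601, -3.6217, -1.7548)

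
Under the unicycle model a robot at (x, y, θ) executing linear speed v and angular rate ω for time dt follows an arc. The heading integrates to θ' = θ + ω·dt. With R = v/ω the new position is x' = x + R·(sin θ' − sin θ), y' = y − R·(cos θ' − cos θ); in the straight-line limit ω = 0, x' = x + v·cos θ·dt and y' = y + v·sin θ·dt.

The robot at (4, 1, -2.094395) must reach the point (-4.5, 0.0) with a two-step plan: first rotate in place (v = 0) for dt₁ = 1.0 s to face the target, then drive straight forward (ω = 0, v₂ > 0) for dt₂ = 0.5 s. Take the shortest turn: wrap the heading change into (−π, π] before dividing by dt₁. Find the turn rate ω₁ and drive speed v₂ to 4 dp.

ω₁ = -0.9301, v₂ = 17.1172

heading to target = atan2(0−1, -4.5−4) = -3.0245
Δθ = wrap(-3.0245 − -2.0944) = -0.9301; ω₁ = Δθ/dt₁ = -0.9301
distance = √((-4.5−4)² + (0−1)²) = 8.5586; v₂ = distance/dt₂ = 17.1172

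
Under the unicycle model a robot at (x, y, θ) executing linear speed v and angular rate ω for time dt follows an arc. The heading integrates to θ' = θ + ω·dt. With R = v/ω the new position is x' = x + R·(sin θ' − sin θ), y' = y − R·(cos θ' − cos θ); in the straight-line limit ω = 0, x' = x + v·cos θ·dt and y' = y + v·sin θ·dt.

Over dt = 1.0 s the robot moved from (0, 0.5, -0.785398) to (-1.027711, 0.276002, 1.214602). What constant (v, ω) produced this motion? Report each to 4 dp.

v = -1.2500, ω = 2.0000

Δθ = 1.214602 − -0.785398 = 2.000000
ω = Δθ/dt = 2.000000/1.0 = 2.0000
R = Δx/(sin θ' − sin θ) = -0.6250
v = R·ω = -0.6250·2.0000 = -1.2500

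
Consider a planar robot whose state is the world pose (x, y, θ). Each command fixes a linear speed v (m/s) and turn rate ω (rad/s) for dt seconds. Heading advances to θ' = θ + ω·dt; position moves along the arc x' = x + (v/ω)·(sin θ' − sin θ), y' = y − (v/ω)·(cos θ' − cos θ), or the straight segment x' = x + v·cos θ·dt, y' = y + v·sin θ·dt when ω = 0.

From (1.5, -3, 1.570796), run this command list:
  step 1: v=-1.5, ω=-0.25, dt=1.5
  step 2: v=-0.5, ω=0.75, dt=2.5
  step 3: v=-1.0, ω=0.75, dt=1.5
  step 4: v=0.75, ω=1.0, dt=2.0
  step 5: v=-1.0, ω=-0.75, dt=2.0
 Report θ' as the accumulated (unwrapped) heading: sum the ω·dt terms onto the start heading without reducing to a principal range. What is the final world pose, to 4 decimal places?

step 1: θ'=1.1958 (R=6.0000) → pose (1.0830, -5.1976, 1.1958)
step 2: θ'=3.0708 (R=-0.6667) → pose (1.6562, -6.1068, 3.0708)
step 3: θ'=4.1958 (R=-1.3333) → pose (2.9099, -5.4354, 4.1958)
step 4: θ'=6.1958 (R=0.7500) → pose (3.4966, -6.5530, 6.1958)
step 5: θ'=4.6958 (R=1.3333) → pose (2.2798, -5.2026, 4.6958)

(2.2798, -5.2026, 4.6958)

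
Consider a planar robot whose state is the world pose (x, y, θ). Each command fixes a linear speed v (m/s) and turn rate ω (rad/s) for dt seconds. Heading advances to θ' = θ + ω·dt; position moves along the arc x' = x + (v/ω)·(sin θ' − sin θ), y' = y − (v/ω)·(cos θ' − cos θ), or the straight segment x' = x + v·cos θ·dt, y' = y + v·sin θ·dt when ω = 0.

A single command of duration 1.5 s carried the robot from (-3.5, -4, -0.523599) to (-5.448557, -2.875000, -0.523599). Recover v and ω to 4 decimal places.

Δθ = -0.523599 − -0.523599 = 0.000000
ω = Δθ/dt = 0.000000/1.5 = 0.0000
ω = 0 → v = (Δx·cos θ + Δy·sin θ)/dt = -1.5000

v = -1.5000, ω = 0.0000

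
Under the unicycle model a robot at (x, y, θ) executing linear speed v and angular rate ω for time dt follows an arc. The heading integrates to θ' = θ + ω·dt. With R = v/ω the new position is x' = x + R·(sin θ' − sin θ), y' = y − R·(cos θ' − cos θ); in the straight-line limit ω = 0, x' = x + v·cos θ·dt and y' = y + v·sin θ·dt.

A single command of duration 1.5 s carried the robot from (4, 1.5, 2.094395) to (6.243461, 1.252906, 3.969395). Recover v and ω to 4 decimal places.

v = -1.7500, ω = 1.2500

Δθ = 3.969395 − 2.094395 = 1.875000
ω = Δθ/dt = 1.875000/1.5 = 1.2500
R = Δx/(sin θ' − sin θ) = -1.4000
v = R·ω = -1.4000·1.2500 = -1.7500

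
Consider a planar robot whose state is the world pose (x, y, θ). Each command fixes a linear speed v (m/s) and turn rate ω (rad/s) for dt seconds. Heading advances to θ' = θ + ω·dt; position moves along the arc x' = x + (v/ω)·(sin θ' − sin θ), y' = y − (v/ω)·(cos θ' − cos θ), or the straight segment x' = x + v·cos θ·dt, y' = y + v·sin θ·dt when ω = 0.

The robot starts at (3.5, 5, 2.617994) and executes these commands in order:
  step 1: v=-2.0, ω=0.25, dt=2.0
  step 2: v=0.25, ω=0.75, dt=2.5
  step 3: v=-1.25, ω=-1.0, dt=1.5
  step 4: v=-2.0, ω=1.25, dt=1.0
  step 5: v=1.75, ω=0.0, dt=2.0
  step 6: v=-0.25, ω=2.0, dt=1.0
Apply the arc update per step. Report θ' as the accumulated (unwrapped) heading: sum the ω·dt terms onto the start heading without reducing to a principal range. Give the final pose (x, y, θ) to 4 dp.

step 1: θ'=3.1180 (R=-8.0000) → pose (7.3112, 3.9304, 3.1180)
step 2: θ'=4.9930 (R=0.3333) → pose (6.9831, 3.5049, 4.9930)
step 3: θ'=3.4930 (R=1.2500) → pose (7.7539, 5.0247, 3.4930)
step 4: θ'=4.7430 (R=-1.6000) → pose (8.8024, 6.5759, 4.7430)
step 5: θ'=4.7430 (straight) → pose (8.9095, 3.0775, 4.7430)
step 6: θ'=6.7430 (R=-0.1250) → pose (8.7291, 3.1857, 6.7430)

(8.7291, 3.1857, 6.7430)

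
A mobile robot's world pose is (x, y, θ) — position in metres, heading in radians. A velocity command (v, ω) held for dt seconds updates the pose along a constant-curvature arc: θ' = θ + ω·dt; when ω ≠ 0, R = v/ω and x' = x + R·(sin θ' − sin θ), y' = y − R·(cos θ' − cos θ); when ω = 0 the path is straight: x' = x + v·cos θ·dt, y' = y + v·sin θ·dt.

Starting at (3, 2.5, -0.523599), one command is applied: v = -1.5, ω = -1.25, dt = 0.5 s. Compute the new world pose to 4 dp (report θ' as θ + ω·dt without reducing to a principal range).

θ' = -0.5236 + -1.25·0.5 = -1.1486
R = v/ω = -1.5/-1.25 = 1.2000
x' = 3 + 1.2000·(sin -1.1486 − sin -0.5236) = 2.5054
y' = 2.5 − 1.2000·(cos -1.1486 − cos -0.5236) = 3.0475

(2.5054, 3.0475, -1.1486)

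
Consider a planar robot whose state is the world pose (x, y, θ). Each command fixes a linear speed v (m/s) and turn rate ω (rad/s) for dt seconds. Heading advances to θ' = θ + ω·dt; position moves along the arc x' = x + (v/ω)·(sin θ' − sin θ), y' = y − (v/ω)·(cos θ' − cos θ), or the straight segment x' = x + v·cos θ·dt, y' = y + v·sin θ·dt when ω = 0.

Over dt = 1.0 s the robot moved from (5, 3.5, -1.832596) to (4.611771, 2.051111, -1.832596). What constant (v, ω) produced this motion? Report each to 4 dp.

v = 1.5000, ω = 0.0000

Δθ = -1.832596 − -1.832596 = 0.000000
ω = Δθ/dt = 0.000000/1.0 = 0.0000
ω = 0 → v = (Δx·cos θ + Δy·sin θ)/dt = 1.5000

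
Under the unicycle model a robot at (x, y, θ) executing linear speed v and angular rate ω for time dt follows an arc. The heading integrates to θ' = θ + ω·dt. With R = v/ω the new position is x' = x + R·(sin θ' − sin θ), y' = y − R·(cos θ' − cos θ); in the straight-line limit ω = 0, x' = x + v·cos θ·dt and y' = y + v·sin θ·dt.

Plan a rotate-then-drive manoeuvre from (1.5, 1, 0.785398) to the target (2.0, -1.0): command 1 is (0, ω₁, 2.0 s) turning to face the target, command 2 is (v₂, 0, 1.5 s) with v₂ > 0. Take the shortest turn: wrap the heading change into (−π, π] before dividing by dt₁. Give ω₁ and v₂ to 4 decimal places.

heading to target = atan2(-1−1, 2−1.5) = -1.3258
Δθ = wrap(-1.3258 − 0.7854) = -2.1112; ω₁ = Δθ/dt₁ = -1.0556
distance = √((2−1.5)² + (-1−1)²) = 2.0616; v₂ = distance/dt₂ = 1.3744

ω₁ = -1.0556, v₂ = 1.3744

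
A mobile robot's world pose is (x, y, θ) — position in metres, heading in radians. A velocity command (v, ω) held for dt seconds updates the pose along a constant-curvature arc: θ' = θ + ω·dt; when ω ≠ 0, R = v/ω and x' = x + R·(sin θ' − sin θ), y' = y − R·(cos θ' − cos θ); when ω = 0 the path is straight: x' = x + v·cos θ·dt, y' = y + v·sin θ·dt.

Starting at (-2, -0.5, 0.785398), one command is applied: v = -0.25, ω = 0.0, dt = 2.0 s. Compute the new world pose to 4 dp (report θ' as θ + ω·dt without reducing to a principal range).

(-2.3536, -0.8536, 0.7854)

θ' = 0.7854 + 0.0·2.0 = 0.7854
ω = 0 → straight: x' = -2 + -0.25·cos(0.7854)·2.0 = -2.3536
y' = -0.5 + -0.25·sin(0.7854)·2.0 = -0.8536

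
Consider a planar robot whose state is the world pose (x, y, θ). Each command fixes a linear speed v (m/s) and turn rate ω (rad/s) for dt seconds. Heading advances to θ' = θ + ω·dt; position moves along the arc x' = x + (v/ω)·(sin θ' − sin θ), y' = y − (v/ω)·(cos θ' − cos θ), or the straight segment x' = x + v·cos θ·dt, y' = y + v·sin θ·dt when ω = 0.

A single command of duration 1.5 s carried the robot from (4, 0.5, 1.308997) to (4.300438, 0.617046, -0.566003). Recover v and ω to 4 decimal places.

Δθ = -0.566003 − 1.308997 = -1.875000
ω = Δθ/dt = -1.875000/1.5 = -1.2500
R = Δx/(sin θ' − sin θ) = -0.2000
v = R·ω = -0.2000·-1.2500 = 0.2500

v = 0.2500, ω = -1.2500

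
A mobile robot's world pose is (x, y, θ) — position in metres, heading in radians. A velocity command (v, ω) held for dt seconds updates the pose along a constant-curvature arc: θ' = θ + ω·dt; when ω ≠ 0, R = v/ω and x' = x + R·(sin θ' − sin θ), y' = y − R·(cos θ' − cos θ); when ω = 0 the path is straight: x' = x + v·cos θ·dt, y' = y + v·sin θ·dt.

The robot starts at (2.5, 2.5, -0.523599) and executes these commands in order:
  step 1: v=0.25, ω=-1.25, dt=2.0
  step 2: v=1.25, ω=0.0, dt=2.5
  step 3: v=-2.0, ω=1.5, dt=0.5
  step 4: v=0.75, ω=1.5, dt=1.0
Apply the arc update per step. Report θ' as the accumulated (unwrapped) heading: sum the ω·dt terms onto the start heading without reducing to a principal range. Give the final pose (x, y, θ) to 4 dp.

step 1: θ'=-3.0236 (R=-0.2000) → pose (2.4235, 2.1282, -3.0236)
step 2: θ'=-3.0236 (straight) → pose (-0.6797, 1.7603, -3.0236)
step 3: θ'=-2.2736 (R=-1.3333) → pose (0.1807, 2.2226, -2.2736)
step 4: θ'=-0.7736 (R=0.5000) → pose (0.2129, 1.5417, -0.7736)

(0.2129, 1.5417, -0.7736)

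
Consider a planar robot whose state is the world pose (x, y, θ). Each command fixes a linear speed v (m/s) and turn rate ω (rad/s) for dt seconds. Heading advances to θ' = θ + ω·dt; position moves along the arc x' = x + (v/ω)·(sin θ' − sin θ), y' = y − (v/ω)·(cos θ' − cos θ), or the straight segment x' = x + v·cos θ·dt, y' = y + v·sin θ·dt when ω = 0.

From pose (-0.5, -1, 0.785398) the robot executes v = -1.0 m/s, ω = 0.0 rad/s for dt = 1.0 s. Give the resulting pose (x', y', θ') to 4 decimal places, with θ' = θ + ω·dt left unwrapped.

(-1.2071, -1.7071, 0.7854)

θ' = 0.7854 + 0.0·1.0 = 0.7854
ω = 0 → straight: x' = -0.5 + -1.0·cos(0.7854)·1.0 = -1.2071
y' = -1 + -1.0·sin(0.7854)·1.0 = -1.7071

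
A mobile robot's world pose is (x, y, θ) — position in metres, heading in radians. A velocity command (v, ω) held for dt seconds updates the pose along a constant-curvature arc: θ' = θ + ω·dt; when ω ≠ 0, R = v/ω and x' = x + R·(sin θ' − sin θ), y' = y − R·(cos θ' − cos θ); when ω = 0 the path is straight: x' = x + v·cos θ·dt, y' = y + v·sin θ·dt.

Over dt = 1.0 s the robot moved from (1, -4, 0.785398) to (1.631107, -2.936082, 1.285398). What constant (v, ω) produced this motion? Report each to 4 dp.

v = 1.2500, ω = 0.5000

Δθ = 1.285398 − 0.785398 = 0.500000
ω = Δθ/dt = 0.500000/1.0 = 0.5000
R = −Δy/(cos θ' − cos θ) = 2.5000
v = R·ω = 2.5000·0.5000 = 1.2500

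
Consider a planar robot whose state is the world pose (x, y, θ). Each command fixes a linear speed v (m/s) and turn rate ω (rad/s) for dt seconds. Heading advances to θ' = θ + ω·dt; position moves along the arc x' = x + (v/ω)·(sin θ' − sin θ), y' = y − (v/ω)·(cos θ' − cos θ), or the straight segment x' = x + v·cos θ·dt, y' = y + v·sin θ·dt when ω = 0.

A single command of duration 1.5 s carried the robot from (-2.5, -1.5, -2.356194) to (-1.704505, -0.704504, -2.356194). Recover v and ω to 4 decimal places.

Δθ = -2.356194 − -2.356194 = 0.000000
ω = Δθ/dt = 0.000000/1.5 = 0.0000
ω = 0 → v = (Δx·cos θ + Δy·sin θ)/dt = -0.7500

v = -0.7500, ω = 0.0000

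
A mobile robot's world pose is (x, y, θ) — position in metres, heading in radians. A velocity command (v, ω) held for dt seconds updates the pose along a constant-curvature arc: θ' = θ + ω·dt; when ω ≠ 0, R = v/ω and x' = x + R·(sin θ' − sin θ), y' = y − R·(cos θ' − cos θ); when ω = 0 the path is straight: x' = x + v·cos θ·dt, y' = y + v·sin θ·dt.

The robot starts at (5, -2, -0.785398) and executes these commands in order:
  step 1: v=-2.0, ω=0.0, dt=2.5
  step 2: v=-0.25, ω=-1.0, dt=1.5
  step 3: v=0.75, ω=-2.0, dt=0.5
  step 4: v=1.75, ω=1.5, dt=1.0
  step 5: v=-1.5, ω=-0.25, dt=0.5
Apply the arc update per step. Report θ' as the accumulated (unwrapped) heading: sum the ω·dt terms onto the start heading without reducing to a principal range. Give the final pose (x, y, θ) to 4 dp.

step 1: θ'=-0.7854 (straight) → pose (1.4645, 1.5355, -0.7854)
step 2: θ'=-2.2854 (R=0.2500) → pose (1.4524, 1.8761, -2.2854)
step 3: θ'=-3.2854 (R=-0.3750) → pose (1.1154, 1.7508, -3.2854)
step 4: θ'=-1.7854 (R=1.1667) → pose (-0.1917, 0.8446, -1.7854)
step 5: θ'=-1.9104 (R=6.0000) → pose (0.0133, 1.5655, -1.9104)

(0.0133, 1.5655, -1.9104)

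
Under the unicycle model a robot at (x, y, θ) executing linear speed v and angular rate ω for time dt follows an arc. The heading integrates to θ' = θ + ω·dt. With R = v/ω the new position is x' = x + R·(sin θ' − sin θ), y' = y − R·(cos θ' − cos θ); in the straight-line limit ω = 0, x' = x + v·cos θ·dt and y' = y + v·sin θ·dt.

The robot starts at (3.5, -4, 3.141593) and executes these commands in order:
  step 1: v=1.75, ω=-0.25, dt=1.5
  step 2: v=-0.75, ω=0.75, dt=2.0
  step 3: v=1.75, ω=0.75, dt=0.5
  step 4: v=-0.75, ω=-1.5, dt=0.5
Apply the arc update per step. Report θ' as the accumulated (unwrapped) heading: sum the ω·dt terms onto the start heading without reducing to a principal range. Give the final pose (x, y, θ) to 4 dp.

(2.1404, -3.5248, 3.8916)

step 1: θ'=2.7666 (R=-7.0000) → pose (0.9361, -3.5136, 2.7666)
step 2: θ'=4.2666 (R=-1.0000) → pose (2.2046, -3.0142, 4.2666)
step 3: θ'=4.6416 (R=2.3333) → pose (1.9824, -3.8552, 4.6416)
step 4: θ'=3.8916 (R=0.5000) → pose (2.1404, -3.5248, 3.8916)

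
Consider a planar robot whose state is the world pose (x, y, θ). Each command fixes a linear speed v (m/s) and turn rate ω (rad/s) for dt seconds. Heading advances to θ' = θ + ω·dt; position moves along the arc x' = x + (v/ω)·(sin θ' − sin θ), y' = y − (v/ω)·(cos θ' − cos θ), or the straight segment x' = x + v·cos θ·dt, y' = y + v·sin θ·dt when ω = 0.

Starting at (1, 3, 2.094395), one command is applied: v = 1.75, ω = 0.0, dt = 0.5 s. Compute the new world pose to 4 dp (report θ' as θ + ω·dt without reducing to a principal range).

θ' = 2.0944 + 0.0·0.5 = 2.0944
ω = 0 → straight: x' = 1 + 1.75·cos(2.0944)·0.5 = 0.5625
y' = 3 + 1.75·sin(2.0944)·0.5 = 3.7578

(0.5625, 3.7578, 2.0944)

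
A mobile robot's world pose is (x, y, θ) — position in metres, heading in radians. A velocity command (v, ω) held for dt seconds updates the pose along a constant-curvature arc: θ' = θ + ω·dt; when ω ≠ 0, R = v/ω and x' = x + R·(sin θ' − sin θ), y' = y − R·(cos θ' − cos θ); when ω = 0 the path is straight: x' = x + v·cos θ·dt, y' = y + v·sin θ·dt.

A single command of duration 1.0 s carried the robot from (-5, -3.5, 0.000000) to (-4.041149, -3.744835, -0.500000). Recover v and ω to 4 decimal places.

Δθ = -0.500000 − 0.000000 = -0.500000
ω = Δθ/dt = -0.500000/1.0 = -0.5000
R = Δx/(sin θ' − sin θ) = -2.0000
v = R·ω = -2.0000·-0.5000 = 1.0000

v = 1.0000, ω = -0.5000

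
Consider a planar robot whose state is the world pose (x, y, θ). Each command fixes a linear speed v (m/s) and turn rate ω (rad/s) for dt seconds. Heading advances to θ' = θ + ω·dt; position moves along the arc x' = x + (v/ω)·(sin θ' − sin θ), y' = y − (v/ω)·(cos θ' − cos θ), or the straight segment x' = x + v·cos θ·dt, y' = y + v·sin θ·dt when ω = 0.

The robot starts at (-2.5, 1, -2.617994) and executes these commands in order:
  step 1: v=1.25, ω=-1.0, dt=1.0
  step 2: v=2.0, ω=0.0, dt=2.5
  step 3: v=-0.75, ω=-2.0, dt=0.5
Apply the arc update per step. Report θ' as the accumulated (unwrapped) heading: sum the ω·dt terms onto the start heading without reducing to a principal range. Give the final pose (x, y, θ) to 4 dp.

(-7.9401, 2.9667, -4.6180)

step 1: θ'=-3.6180 (R=-1.2500) → pose (-3.6982, 0.9717, -3.6180)
step 2: θ'=-3.6180 (straight) → pose (-8.1415, 3.2646, -3.6180)
step 3: θ'=-4.6180 (R=0.3750) → pose (-7.9401, 2.9667, -4.6180)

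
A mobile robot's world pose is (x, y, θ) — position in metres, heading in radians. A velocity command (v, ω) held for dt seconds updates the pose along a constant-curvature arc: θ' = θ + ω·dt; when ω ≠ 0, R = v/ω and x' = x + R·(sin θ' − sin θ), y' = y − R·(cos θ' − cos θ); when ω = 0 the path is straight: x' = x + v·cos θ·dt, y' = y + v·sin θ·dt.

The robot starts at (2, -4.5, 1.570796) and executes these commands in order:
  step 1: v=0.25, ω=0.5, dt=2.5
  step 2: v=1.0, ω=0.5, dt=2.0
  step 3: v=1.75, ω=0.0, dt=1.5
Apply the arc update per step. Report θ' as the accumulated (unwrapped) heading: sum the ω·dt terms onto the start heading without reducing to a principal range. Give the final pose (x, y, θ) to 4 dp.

step 1: θ'=2.8208 (R=0.5000) → pose (1.6577, -4.0255, 2.8208)
step 2: θ'=3.8208 (R=2.0000) → pose (-0.2293, -4.3673, 3.8208)
step 3: θ'=3.8208 (straight) → pose (-2.2718, -6.0163, 3.8208)

(-2.2718, -6.0163, 3.8208)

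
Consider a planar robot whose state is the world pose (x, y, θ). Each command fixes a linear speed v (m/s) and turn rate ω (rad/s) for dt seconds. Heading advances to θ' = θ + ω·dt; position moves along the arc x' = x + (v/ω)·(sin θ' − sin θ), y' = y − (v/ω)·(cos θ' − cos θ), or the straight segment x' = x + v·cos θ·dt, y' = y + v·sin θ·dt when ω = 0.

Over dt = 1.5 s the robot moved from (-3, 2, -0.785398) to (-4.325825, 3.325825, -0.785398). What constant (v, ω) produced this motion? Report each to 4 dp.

Δθ = -0.785398 − -0.785398 = 0.000000
ω = Δθ/dt = 0.000000/1.5 = 0.0000
ω = 0 → v = (Δx·cos θ + Δy·sin θ)/dt = -1.2500

v = -1.2500, ω = 0.0000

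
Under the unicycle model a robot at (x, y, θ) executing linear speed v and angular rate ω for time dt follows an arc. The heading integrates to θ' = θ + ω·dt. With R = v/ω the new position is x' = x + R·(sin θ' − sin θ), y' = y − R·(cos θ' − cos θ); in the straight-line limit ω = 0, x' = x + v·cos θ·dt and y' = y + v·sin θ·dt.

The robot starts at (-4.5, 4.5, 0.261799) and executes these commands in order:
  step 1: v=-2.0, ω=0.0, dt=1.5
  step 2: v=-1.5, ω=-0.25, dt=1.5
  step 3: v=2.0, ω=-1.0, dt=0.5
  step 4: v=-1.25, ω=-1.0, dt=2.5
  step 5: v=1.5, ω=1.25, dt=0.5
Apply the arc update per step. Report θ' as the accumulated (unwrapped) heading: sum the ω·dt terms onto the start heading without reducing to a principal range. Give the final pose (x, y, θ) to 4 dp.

(-8.7149, 5.2310, -2.4882)

step 1: θ'=0.2618 (straight) → pose (-7.3978, 3.7235, 0.2618)
step 2: θ'=-0.1132 (R=6.0000) → pose (-9.6284, 3.5575, -0.1132)
step 3: θ'=-0.6132 (R=-2.0000) → pose (-8.7034, 3.2059, -0.6132)
step 4: θ'=-3.1132 (R=1.2500) → pose (-8.0195, 5.4777, -3.1132)
step 5: θ'=-2.4882 (R=1.2000) → pose (-8.7149, 5.2310, -2.4882)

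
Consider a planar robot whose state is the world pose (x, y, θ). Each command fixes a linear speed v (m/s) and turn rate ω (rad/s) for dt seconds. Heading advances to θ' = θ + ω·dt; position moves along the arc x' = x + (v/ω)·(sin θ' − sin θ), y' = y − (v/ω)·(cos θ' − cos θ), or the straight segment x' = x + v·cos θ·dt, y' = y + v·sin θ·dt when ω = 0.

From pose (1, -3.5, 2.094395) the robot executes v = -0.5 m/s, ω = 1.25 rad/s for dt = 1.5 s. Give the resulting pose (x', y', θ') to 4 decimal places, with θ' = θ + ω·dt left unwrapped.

(1.6410, -3.5706, 3.9694)

θ' = 2.0944 + 1.25·1.5 = 3.9694
R = v/ω = -0.5/1.25 = -0.4000
x' = 1 + -0.4000·(sin 3.9694 − sin 2.0944) = 1.6410
y' = -3.5 − -0.4000·(cos 3.9694 − cos 2.0944) = -3.5706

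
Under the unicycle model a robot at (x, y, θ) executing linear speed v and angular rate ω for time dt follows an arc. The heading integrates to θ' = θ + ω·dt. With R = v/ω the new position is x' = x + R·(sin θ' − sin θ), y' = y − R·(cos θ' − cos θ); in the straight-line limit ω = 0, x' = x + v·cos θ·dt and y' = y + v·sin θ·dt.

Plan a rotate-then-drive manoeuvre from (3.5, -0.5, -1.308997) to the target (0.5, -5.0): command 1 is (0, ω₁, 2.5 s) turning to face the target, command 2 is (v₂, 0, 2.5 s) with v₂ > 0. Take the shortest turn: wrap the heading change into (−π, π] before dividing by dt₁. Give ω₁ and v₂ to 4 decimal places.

heading to target = atan2(-5−-0.5, 0.5−3.5) = -2.1588
Δθ = wrap(-2.1588 − -1.3090) = -0.8498; ω₁ = Δθ/dt₁ = -0.3399
distance = √((0.5−3.5)² + (-5−-0.5)²) = 5.4083; v₂ = distance/dt₂ = 2.1633

ω₁ = -0.3399, v₂ = 2.1633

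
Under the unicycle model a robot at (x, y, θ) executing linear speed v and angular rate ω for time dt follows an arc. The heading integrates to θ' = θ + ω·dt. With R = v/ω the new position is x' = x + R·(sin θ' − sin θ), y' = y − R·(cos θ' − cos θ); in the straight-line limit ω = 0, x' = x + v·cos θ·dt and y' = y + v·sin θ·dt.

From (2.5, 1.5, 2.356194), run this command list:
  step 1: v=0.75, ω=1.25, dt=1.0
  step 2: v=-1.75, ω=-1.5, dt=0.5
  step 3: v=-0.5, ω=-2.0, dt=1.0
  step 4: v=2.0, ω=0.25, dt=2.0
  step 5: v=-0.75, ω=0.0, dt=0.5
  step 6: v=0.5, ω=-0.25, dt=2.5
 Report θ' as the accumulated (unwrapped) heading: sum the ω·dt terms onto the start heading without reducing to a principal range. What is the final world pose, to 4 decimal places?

(5.0890, 5.5202, 0.7312)

step 1: θ'=3.6062 (R=0.6000) → pose (1.8069, 1.6121, 3.6062)
step 2: θ'=2.8562 (R=1.1667) → pose (2.6581, 1.6886, 2.8562)
step 3: θ'=0.8562 (R=0.2500) → pose (2.7766, 1.2849, 0.8562)
step 4: θ'=1.3562 (R=8.0000) → pose (4.5502, 4.8238, 1.3562)
step 5: θ'=1.3562 (straight) → pose (4.4704, 4.4574, 1.3562)
step 6: θ'=0.7312 (R=-2.0000) → pose (5.0890, 5.5202, 0.7312)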